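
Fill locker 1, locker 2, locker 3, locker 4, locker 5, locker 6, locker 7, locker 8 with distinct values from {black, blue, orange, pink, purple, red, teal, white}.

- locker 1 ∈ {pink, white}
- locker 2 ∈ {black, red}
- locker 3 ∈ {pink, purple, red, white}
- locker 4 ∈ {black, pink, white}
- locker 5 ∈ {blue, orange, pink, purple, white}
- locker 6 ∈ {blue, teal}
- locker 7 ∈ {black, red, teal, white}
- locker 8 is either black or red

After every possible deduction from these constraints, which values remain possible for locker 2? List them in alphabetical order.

black, red

The 8 variables together cover exactly {black, blue, orange, pink, purple, red, teal, white} — 8 values for 8 variables — and orange appears only in locker 5's list, so locker 5 = orange.
The 7 still-open variables together cover exactly {black, blue, pink, purple, red, teal, white} — 7 values for 7 variables — and blue appears only in locker 6's list, so locker 6 = blue.
Among the 6 still-open variables, purple fits only locker 3 (and all 6 values in {black, pink, purple, red, teal, white} must be used), so locker 3 = purple.
Among the 5 still-open variables, teal fits only locker 7 (and all 5 values in {black, pink, red, teal, white} must be used), so locker 7 = teal.
locker 2 and locker 8 share exactly the 2 values {black, red}; by pigeonhole those values go to them, so strike black, red from locker 4.
No further eliminations apply; locker 2 can still be any of black, red.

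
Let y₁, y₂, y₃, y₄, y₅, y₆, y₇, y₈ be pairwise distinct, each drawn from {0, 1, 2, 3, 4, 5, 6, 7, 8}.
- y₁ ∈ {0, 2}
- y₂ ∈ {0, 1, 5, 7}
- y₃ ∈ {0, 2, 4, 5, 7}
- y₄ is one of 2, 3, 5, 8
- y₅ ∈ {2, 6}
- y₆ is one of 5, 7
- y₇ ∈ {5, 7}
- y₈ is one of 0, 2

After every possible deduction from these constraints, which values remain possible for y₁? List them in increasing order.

0, 2

The 2 variables y₁ and y₈ are confined to {0, 2}, which locks those values in; drop them from y₂, y₃, y₄, y₅.
y₅'s domain is down to {6}, so y₅ = 6.
y₆ and y₇ share exactly the 2 values {5, 7}; by pigeonhole those values go to them, so strike 5, 7 from y₂, y₃, y₄.
y₂'s domain is down to {1}, so y₂ = 1.
That leaves y₃ = 4.
No further eliminations apply; y₁ can still be any of 0, 2.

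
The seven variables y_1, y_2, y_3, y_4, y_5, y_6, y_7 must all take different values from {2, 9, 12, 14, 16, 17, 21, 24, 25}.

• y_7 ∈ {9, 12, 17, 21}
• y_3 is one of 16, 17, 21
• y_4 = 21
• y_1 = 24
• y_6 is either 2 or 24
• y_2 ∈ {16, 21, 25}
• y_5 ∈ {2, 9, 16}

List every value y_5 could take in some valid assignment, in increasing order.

9, 16

y_1's domain is down to {24}, so y_1 = 24. Remove 24 from y_6.
y_4 must be 21 (only option left). So y_2, y_3, y_7 can't be 21.
y_6 must be 2 (only option left). Strike 2 from y_5.
No further eliminations apply; y_5 can still be any of 9, 16.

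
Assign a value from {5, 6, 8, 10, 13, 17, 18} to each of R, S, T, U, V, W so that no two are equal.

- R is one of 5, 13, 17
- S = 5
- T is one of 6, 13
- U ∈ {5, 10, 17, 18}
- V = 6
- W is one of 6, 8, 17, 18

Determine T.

S must be 5 (only option left). Remove 5 from R, U.
V's domain is down to {6}, so V = 6. So T, W can't be 6.
So T = 13.

13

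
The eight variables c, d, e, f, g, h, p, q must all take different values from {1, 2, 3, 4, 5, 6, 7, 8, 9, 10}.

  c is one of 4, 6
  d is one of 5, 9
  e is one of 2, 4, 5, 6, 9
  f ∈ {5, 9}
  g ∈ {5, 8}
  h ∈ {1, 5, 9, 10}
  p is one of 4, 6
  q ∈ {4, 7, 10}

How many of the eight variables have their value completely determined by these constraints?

2

The 2 variables c and p are confined to {4, 6}, which locks those values in; drop them from e, q.
d and f between them cover only {5, 9} — a naked pair. Remove those values from e, g, h.
e must be 2 (only option left).
g's domain is down to {8}, so g = 8.
Determined: e=2, g=8. The other variables each still have more than one consistent value. That makes 2.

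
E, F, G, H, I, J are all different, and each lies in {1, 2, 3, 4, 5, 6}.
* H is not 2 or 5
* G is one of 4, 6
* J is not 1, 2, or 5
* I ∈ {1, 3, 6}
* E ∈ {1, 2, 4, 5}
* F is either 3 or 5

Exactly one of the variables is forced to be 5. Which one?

Among the 6 variables, 2 fits only E (and all 6 values in {1, 2, 3, 4, 5, 6} must be used), so E = 2.
The 5 still-open variables draw from only 5 values {1, 3, 4, 5, 6}, so each is used; only F can be 5, hence F = 5.

F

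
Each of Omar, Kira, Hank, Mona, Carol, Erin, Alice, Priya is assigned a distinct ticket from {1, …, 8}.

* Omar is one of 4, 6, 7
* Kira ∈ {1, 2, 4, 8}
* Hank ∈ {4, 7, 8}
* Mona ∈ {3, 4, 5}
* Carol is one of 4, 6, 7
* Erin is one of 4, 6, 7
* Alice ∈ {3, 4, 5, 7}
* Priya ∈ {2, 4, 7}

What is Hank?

The 8 variables draw from only 8 values {1, 2, 3, 4, 5, 6, 7, 8}, so each is used; only Kira can be 1, hence Kira = 1.
Among the 7 still-open variables, 2 fits only Priya (and all 7 values in {2, 3, 4, 5, 6, 7, 8} must be used), so Priya = 2.
Among the 6 still-open variables, 8 fits only Hank (and all 6 values in {3, 4, 5, 6, 7, 8} must be used), so Hank = 8.

8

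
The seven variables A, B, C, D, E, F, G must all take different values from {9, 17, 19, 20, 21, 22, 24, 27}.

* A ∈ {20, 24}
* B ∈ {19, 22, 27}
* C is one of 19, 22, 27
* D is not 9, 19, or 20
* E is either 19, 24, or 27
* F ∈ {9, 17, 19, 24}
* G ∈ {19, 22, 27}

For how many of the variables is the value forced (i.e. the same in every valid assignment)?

The 3 variables B, C, G are confined to {19, 22, 27}, which locks those values in; drop them from D, E, F.
E has just one choice, so E = 24. Remove 24 from A, D, F.
A's domain is down to {20}, so A = 20.
Determined: A=20, E=24. The other variables each still have more than one consistent value. That makes 2.

2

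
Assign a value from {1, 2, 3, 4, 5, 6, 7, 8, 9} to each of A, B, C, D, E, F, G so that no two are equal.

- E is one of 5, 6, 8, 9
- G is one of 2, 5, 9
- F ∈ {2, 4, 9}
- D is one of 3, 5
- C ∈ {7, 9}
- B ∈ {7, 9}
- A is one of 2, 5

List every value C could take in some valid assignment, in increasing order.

The 2 variables B and C are confined to {7, 9}, which locks those values in; drop them from E, F, G.
A and G share exactly the 2 values {2, 5}; by pigeonhole those values go to them, so strike 2, 5 from D, E, F.
That leaves D = 3.
F's domain is down to {4}, so F = 4.
No further eliminations apply; C can still be any of 7, 9.

7, 9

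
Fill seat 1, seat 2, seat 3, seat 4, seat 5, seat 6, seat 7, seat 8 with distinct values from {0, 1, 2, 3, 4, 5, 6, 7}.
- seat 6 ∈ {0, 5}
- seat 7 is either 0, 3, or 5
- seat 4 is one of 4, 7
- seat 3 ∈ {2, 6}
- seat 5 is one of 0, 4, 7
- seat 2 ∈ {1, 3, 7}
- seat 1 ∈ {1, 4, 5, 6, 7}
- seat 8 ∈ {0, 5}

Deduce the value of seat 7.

3

Among the 8 variables, 2 fits only seat 3 (and all 8 values in {0, 1, 2, 3, 4, 5, 6, 7} must be used), so seat 3 = 2.
The 7 still-open variables together cover exactly {0, 1, 3, 4, 5, 6, 7} — 7 values for 7 variables — and 6 appears only in seat 1's list, so seat 1 = 6.
The 6 still-open variables together cover exactly {0, 1, 3, 4, 5, 7} — 6 values for 6 variables — and 1 appears only in seat 2's list, so seat 2 = 1.
Among the 5 still-open variables, 3 fits only seat 7 (and all 5 values in {0, 3, 4, 5, 7} must be used), so seat 7 = 3.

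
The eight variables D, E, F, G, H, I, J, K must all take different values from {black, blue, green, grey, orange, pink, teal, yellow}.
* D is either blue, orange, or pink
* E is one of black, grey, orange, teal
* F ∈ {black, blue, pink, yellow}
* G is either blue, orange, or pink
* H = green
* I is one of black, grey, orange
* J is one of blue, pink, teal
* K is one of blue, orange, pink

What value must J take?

teal

H's domain is down to {green}, so H = green.
Among the 7 still-open variables, yellow fits only F (and all 7 values in {black, blue, grey, orange, pink, teal, yellow} must be used), so F = yellow.
The 3 variables D, G, K are confined to {blue, orange, pink}, which locks those values in; drop them from E, I, J.
So J = teal.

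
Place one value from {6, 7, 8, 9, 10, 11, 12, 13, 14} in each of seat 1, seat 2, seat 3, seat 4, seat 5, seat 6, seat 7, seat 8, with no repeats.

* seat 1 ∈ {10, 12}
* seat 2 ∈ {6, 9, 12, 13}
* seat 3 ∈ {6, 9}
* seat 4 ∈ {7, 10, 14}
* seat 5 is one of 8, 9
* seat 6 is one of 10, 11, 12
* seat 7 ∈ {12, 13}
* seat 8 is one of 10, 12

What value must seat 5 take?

seat 1 and seat 8 share exactly the 2 values {10, 12}; by pigeonhole those values go to them, so strike 10, 12 from seat 2, seat 4, seat 6, seat 7.
seat 6 must be 11 (only option left).
seat 7's domain is down to {13}, so seat 7 = 13. Remove 13 from seat 2.
The 2 variables seat 2 and seat 3 are confined to {6, 9}, which locks those values in; drop them from seat 5.
So seat 5 = 8.

8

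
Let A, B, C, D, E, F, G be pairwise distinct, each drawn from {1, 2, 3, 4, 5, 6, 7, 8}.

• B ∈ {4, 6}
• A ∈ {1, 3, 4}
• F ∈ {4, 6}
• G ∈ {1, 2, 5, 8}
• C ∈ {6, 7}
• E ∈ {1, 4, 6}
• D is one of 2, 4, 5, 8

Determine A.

3

The 2 variables B and F are confined to {4, 6}, which locks those values in; drop them from A, C, D, E.
C's domain is down to {7}, so C = 7.
E's domain is down to {1}, so E = 1. Remove 1 from A, G.
So A = 3.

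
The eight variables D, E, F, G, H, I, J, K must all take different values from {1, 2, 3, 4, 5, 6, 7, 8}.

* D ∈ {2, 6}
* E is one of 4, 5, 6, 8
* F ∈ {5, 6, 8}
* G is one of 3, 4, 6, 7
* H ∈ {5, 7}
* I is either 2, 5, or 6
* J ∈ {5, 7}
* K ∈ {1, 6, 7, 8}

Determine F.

8

The 8 variables together cover exactly {1, 2, 3, 4, 5, 6, 7, 8} — 8 values for 8 variables — and 1 appears only in K's list, so K = 1.
The 7 still-open variables together cover exactly {2, 3, 4, 5, 6, 7, 8} — 7 values for 7 variables — and 3 appears only in G's list, so G = 3.
The 6 still-open variables together cover exactly {2, 4, 5, 6, 7, 8} — 6 values for 6 variables — and 4 appears only in E's list, so E = 4.
The 5 still-open variables together cover exactly {2, 5, 6, 7, 8} — 5 values for 5 variables — and 8 appears only in F's list, so F = 8.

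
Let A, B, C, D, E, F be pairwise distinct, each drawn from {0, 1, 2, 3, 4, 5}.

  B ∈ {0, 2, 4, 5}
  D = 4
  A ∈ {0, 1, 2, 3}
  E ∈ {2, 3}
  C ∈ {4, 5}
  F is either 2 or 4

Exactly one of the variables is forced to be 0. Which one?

D has just one choice, so D = 4. Eliminate 4 elsewhere: B, C, F.
F has just one choice, so F = 2. Eliminate 2 elsewhere: A, B, E.
C has just one choice, so C = 5. So B can't be 5.
So 0 goes to B.

B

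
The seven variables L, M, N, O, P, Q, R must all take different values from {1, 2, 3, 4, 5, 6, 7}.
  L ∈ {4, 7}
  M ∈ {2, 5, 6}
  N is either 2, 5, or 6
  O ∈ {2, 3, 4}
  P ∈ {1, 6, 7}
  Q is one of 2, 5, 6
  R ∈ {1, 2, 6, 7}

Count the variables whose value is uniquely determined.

2

The 7 variables together cover exactly {1, 2, 3, 4, 5, 6, 7} — 7 values for 7 variables — and 3 appears only in O's list, so O = 3.
The 6 still-open variables draw from only 6 values {1, 2, 4, 5, 6, 7}, so each is used; only L can be 4, hence L = 4.
M, N, Q between them cover only {2, 5, 6} — a naked triple. Remove those values from P, R.
Determined: L=4, O=3. The other variables each still have more than one consistent value. That makes 2.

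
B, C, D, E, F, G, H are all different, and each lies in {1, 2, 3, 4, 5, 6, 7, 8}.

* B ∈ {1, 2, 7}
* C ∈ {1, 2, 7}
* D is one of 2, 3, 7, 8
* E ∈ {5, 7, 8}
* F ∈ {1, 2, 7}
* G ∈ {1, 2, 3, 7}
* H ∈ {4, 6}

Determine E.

B, C, F share exactly the 3 values {1, 2, 7}; by pigeonhole those values go to them, so strike 1, 2, 7 from D, E, G.
G's domain is down to {3}, so G = 3. Remove 3 from D.
D's domain is down to {8}, so D = 8. Eliminate 8 elsewhere: E.
So E = 5.

5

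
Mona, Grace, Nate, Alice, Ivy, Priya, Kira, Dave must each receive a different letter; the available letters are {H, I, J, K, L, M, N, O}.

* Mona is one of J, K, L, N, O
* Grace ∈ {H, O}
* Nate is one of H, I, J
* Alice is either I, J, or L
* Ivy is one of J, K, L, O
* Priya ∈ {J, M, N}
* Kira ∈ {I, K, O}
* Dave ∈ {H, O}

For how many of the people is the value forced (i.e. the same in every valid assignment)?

2

Among the 8 variables, M fits only Priya (and all 8 values in {H, I, J, K, L, M, N, O} must be used), so Priya = M.
The 7 still-open variables together cover exactly {H, I, J, K, L, N, O} — 7 values for 7 variables — and N appears only in Mona's list, so Mona = N.
Grace and Dave share exactly the 2 values {H, O}; by pigeonhole those values go to them, so strike H, O from Nate, Ivy, Kira.
Determined: Mona=N, Priya=M. The other people each still have more than one consistent value. That makes 2.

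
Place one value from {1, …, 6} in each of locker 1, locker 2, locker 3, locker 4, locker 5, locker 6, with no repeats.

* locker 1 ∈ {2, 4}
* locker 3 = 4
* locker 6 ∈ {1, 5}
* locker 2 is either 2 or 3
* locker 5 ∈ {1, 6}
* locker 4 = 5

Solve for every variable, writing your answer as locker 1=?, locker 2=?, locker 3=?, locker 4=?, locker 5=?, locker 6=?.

locker 3 has just one choice, so locker 3 = 4. Strike 4 from locker 1.
locker 4 has just one choice, so locker 4 = 5. Eliminate 5 elsewhere: locker 6.
That leaves locker 6 = 1. Remove 1 from locker 5.
That leaves locker 1 = 2. Eliminate 2 elsewhere: locker 2.
That leaves locker 2 = 3.
locker 5's domain is down to {6}, so locker 5 = 6.

locker 1=2, locker 2=3, locker 3=4, locker 4=5, locker 5=6, locker 6=1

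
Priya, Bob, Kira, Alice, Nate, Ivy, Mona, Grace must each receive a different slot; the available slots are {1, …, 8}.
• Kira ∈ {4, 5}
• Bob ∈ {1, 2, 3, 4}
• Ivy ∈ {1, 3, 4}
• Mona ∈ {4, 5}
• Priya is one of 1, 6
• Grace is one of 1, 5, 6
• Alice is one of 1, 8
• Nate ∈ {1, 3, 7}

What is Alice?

Among the 8 variables, 2 fits only Bob (and all 8 values in {1, 2, 3, 4, 5, 6, 7, 8} must be used), so Bob = 2.
The 7 still-open variables together cover exactly {1, 3, 4, 5, 6, 7, 8} — 7 values for 7 variables — and 7 appears only in Nate's list, so Nate = 7.
The 6 still-open variables draw from only 6 values {1, 3, 4, 5, 6, 8}, so each is used; only Ivy can be 3, hence Ivy = 3.
Among the 5 still-open variables, 8 fits only Alice (and all 5 values in {1, 4, 5, 6, 8} must be used), so Alice = 8.

8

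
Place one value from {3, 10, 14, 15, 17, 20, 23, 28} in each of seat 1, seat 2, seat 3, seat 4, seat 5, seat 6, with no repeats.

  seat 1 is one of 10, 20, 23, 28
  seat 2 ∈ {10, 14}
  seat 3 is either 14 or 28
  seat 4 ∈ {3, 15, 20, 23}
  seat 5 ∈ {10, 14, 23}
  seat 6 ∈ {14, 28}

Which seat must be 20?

seat 1

seat 3 and seat 6 between them cover only {14, 28} — a naked pair. Remove those values from seat 1, seat 2, seat 5.
seat 2's domain is down to {10}, so seat 2 = 10. Strike 10 from seat 1, seat 5.
seat 5 must be 23 (only option left). Remove 23 from seat 1, seat 4.
So 20 goes to seat 1.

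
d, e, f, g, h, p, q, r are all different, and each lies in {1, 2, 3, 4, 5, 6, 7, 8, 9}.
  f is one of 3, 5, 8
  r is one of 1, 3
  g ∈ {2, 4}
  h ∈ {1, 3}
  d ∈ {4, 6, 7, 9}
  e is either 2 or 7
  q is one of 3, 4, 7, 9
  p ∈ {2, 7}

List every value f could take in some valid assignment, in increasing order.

e and p share exactly the 2 values {2, 7}; by pigeonhole those values go to them, so strike 2, 7 from d, g, q.
g has just one choice, so g = 4. Eliminate 4 elsewhere: d, q.
The 2 variables h and r are confined to {1, 3}, which locks those values in; drop them from f, q.
q's domain is down to {9}, so q = 9. Eliminate 9 elsewhere: d.
d must be 6 (only option left).
No further eliminations apply; f can still be any of 5, 8.

5, 8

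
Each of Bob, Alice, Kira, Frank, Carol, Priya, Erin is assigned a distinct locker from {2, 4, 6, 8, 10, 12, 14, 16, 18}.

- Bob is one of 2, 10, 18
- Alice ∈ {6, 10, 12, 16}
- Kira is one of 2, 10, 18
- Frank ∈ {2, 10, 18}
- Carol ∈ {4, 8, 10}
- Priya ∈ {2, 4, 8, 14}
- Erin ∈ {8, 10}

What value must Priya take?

14

Bob, Kira, Frank between them cover only {2, 10, 18} — a naked triple. Remove those values from Alice, Carol, Priya, Erin.
Erin has just one choice, so Erin = 8. Remove 8 from Carol, Priya.
Carol has just one choice, so Carol = 4. Remove 4 from Priya.
So Priya = 14.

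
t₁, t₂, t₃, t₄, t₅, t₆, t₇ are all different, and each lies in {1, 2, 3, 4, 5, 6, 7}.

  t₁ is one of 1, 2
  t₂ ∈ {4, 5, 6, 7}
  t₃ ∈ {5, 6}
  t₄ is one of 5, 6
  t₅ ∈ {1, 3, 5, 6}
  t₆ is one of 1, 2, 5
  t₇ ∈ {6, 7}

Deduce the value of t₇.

The 7 variables draw from only 7 values {1, 2, 3, 4, 5, 6, 7}, so each is used; only t₅ can be 3, hence t₅ = 3.
The 6 still-open variables draw from only 6 values {1, 2, 4, 5, 6, 7}, so each is used; only t₂ can be 4, hence t₂ = 4.
The 5 still-open variables together cover exactly {1, 2, 5, 6, 7} — 5 values for 5 variables — and 7 appears only in t₇'s list, so t₇ = 7.

7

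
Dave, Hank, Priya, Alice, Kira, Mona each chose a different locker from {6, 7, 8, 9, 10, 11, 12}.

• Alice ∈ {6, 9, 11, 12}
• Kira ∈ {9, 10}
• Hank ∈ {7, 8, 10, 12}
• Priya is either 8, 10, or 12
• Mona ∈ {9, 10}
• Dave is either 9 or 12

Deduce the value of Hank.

Kira and Mona between them cover only {9, 10} — a naked pair. Remove those values from Dave, Hank, Priya, Alice.
Dave's domain is down to {12}, so Dave = 12. Eliminate 12 elsewhere: Hank, Priya, Alice.
Priya's domain is down to {8}, so Priya = 8. Remove 8 from Hank.
So Hank = 7.

7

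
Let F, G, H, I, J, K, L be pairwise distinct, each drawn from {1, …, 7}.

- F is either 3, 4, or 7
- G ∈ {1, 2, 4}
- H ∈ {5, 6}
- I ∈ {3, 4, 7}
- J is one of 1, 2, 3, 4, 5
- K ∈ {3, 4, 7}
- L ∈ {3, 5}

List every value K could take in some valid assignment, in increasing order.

3, 4, 7

The 7 variables draw from only 7 values {1, 2, 3, 4, 5, 6, 7}, so each is used; only H can be 6, hence H = 6.
The 3 variables F, I, K are confined to {3, 4, 7}, which locks those values in; drop them from G, J, L.
L must be 5 (only option left). Strike 5 from J.
No further eliminations apply; K can still be any of 3, 4, 7.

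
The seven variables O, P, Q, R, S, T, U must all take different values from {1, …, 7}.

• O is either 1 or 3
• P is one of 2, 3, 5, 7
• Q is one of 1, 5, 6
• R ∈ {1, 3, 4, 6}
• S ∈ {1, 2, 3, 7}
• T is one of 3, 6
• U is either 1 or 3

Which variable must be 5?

Q

The 7 variables draw from only 7 values {1, 2, 3, 4, 5, 6, 7}, so each is used; only R can be 4, hence R = 4.
The 2 variables O and U are confined to {1, 3}, which locks those values in; drop them from P, Q, S, T.
T has just one choice, so T = 6. Eliminate 6 elsewhere: Q.
So 5 goes to Q.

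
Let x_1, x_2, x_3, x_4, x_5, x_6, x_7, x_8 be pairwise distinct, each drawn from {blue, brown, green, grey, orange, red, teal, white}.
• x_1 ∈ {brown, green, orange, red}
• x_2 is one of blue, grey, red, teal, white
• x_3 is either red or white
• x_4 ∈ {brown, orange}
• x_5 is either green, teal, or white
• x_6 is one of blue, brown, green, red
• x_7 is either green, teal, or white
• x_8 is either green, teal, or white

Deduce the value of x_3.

red

The 8 variables together cover exactly {blue, brown, green, grey, orange, red, teal, white} — 8 values for 8 variables — and grey appears only in x_2's list, so x_2 = grey.
The 7 still-open variables together cover exactly {blue, brown, green, orange, red, teal, white} — 7 values for 7 variables — and blue appears only in x_6's list, so x_6 = blue.
x_5, x_7, x_8 between them cover only {green, teal, white} — a naked triple. Remove those values from x_1, x_3.
So x_3 = red.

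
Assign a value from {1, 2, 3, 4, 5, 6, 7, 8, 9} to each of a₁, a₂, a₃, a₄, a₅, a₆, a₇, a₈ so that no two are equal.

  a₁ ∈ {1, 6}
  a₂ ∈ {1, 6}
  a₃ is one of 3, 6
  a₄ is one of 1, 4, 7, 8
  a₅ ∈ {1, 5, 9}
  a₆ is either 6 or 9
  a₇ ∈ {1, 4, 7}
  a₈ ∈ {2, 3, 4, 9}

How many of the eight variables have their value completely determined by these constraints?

3

a₁ and a₂ between them cover only {1, 6} — a naked pair. Remove those values from a₃, a₄, a₅, a₆, a₇.
a₃ has just one choice, so a₃ = 3. So a₈ can't be 3.
That leaves a₆ = 9. Remove 9 from a₅, a₈.
a₅ has just one choice, so a₅ = 5.
Determined: a₃=3, a₅=5, a₆=9. The other variables each still have more than one consistent value. That makes 3.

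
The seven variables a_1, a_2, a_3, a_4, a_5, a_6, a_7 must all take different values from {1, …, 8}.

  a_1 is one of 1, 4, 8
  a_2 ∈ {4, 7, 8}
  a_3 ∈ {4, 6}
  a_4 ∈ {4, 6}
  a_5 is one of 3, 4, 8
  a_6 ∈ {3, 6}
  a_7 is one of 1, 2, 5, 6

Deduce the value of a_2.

The 2 variables a_3 and a_4 are confined to {4, 6}, which locks those values in; drop them from a_1, a_2, a_5, a_6, a_7.
a_6 has just one choice, so a_6 = 3. Remove 3 from a_5.
a_5 must be 8 (only option left). Eliminate 8 elsewhere: a_1, a_2.
So a_2 = 7.

7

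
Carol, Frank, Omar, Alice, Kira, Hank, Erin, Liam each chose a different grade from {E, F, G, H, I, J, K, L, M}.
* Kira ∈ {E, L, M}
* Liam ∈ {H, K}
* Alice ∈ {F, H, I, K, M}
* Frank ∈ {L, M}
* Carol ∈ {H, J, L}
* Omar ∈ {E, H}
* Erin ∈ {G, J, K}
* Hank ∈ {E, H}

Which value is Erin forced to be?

G

The 2 variables Omar and Hank are confined to {E, H}, which locks those values in; drop them from Carol, Alice, Kira, Liam.
Liam has just one choice, so Liam = K. Remove K from Alice, Erin.
The 2 variables Frank and Kira are confined to {L, M}, which locks those values in; drop them from Carol, Alice.
Carol's domain is down to {J}, so Carol = J. Remove J from Erin.
So Erin = G.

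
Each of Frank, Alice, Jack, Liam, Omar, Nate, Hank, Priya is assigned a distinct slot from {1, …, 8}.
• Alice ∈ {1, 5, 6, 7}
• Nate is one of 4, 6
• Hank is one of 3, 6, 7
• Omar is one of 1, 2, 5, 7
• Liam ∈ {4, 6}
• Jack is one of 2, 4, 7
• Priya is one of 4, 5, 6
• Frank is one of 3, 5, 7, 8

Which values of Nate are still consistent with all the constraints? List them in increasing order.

The 8 variables together cover exactly {1, 2, 3, 4, 5, 6, 7, 8} — 8 values for 8 variables — and 8 appears only in Frank's list, so Frank = 8.
The 7 still-open variables together cover exactly {1, 2, 3, 4, 5, 6, 7} — 7 values for 7 variables — and 3 appears only in Hank's list, so Hank = 3.
The 2 variables Liam and Nate are confined to {4, 6}, which locks those values in; drop them from Alice, Jack, Priya.
That leaves Priya = 5. So Alice, Omar can't be 5.
No further eliminations apply; Nate can still be any of 4, 6.

4, 6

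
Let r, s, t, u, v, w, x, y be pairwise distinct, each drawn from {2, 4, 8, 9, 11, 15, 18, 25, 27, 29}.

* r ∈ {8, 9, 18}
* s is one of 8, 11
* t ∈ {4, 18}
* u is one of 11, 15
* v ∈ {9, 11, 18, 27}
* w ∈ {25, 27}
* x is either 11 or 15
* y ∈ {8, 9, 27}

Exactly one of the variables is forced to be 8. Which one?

s

The 8 variables draw from only 8 values {4, 8, 9, 11, 15, 18, 25, 27}, so each is used; only t can be 4, hence t = 4.
The 7 still-open variables together cover exactly {8, 9, 11, 15, 18, 25, 27} — 7 values for 7 variables — and 25 appears only in w's list, so w = 25.
u and x share exactly the 2 values {11, 15}; by pigeonhole those values go to them, so strike 11, 15 from s, v.
So 8 goes to s.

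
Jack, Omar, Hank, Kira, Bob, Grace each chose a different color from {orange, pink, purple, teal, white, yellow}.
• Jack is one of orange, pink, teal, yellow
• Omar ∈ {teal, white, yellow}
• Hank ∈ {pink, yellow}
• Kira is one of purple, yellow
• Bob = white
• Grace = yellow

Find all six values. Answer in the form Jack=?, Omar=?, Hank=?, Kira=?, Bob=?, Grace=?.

Jack=orange, Omar=teal, Hank=pink, Kira=purple, Bob=white, Grace=yellow

Bob has just one choice, so Bob = white. Strike white from Omar.
Grace has just one choice, so Grace = yellow. Strike yellow from Jack, Omar, Hank, Kira.
Omar must be teal (only option left). Eliminate teal elsewhere: Jack.
Hank must be pink (only option left). So Jack can't be pink.
Kira has just one choice, so Kira = purple.
Jack has just one choice, so Jack = orange.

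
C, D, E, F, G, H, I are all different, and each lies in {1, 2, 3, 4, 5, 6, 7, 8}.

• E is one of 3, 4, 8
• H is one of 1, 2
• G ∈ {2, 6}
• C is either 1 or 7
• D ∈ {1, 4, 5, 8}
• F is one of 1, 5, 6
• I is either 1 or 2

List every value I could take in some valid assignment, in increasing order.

1, 2

The 2 variables H and I are confined to {1, 2}, which locks those values in; drop them from C, D, F, G.
C has just one choice, so C = 7.
G's domain is down to {6}, so G = 6. Remove 6 from F.
That leaves F = 5. Eliminate 5 elsewhere: D.
No further eliminations apply; I can still be any of 1, 2.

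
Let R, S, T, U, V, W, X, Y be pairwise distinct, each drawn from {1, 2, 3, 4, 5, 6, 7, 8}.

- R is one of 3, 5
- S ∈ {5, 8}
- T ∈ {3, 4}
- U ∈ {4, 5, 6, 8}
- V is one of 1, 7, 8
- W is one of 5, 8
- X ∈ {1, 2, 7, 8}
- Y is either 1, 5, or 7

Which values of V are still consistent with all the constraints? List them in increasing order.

The 8 variables together cover exactly {1, 2, 3, 4, 5, 6, 7, 8} — 8 values for 8 variables — and 2 appears only in X's list, so X = 2.
Among the 7 still-open variables, 6 fits only U (and all 7 values in {1, 3, 4, 5, 6, 7, 8} must be used), so U = 6.
The 6 still-open variables together cover exactly {1, 3, 4, 5, 7, 8} — 6 values for 6 variables — and 4 appears only in T's list, so T = 4.
The 5 still-open variables together cover exactly {1, 3, 5, 7, 8} — 5 values for 5 variables — and 3 appears only in R's list, so R = 3.
S and W between them cover only {5, 8} — a naked pair. Remove those values from V, Y.
No further eliminations apply; V can still be any of 1, 7.

1, 7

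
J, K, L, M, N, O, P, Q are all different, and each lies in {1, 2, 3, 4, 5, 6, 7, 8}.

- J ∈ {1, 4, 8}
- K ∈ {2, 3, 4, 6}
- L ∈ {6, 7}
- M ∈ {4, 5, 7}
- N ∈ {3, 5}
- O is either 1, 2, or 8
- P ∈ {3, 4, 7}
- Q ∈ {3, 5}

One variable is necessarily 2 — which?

K

N and Q between them cover only {3, 5} — a naked pair. Remove those values from K, M, P.
M and P share exactly the 2 values {4, 7}; by pigeonhole those values go to them, so strike 4, 7 from J, K, L.
That leaves L = 6. Remove 6 from K.
So 2 goes to K.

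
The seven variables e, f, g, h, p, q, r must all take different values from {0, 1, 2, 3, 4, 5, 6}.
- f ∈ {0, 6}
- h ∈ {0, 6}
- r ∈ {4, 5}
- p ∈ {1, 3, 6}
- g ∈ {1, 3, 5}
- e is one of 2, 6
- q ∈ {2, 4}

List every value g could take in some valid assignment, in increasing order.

1, 3

f and h share exactly the 2 values {0, 6}; by pigeonhole those values go to them, so strike 0, 6 from e, p.
e's domain is down to {2}, so e = 2. So q can't be 2.
q has just one choice, so q = 4. Strike 4 from r.
r must be 5 (only option left). Strike 5 from g.
No further eliminations apply; g can still be any of 1, 3.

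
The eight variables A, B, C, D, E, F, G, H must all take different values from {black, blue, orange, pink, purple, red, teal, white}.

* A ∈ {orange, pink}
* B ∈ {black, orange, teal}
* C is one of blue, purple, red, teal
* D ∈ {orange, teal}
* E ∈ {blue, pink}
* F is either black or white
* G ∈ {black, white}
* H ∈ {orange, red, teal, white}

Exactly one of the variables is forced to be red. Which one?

H

Among the 8 variables, purple fits only C (and all 8 values in {black, blue, orange, pink, purple, red, teal, white} must be used), so C = purple.
The 7 still-open variables together cover exactly {black, blue, orange, pink, red, teal, white} — 7 values for 7 variables — and blue appears only in E's list, so E = blue.
Among the 6 still-open variables, pink fits only A (and all 6 values in {black, orange, pink, red, teal, white} must be used), so A = pink.
The 5 still-open variables together cover exactly {black, orange, red, teal, white} — 5 values for 5 variables — and red appears only in H's list, so H = red.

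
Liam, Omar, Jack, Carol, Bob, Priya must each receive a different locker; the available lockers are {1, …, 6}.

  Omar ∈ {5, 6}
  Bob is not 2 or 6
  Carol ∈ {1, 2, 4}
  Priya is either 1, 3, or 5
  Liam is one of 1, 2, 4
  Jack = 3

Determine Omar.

6

Jack must be 3 (only option left). So Bob, Priya can't be 3.
Among the 5 still-open variables, 6 fits only Omar (and all 5 values in {1, 2, 4, 5, 6} must be used), so Omar = 6.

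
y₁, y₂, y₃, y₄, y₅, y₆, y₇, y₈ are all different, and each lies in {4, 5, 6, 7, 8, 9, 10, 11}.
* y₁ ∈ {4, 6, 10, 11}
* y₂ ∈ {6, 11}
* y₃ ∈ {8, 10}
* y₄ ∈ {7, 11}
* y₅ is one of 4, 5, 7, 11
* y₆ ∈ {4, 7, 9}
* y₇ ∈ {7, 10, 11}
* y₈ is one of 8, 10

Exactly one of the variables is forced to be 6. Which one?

y₂

Among the 8 variables, 5 fits only y₅ (and all 8 values in {4, 5, 6, 7, 8, 9, 10, 11} must be used), so y₅ = 5.
The 7 still-open variables together cover exactly {4, 6, 7, 8, 9, 10, 11} — 7 values for 7 variables — and 9 appears only in y₆'s list, so y₆ = 9.
The 6 still-open variables together cover exactly {4, 6, 7, 8, 10, 11} — 6 values for 6 variables — and 4 appears only in y₁'s list, so y₁ = 4.
The 5 still-open variables draw from only 5 values {6, 7, 8, 10, 11}, so each is used; only y₂ can be 6, hence y₂ = 6.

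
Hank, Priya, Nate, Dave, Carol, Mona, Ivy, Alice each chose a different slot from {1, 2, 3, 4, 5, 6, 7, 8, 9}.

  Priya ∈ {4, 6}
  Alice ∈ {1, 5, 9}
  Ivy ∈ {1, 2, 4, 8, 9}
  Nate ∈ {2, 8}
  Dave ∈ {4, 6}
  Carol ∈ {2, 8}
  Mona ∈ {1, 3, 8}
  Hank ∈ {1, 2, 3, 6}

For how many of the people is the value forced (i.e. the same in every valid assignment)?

Among the 8 variables, 5 fits only Alice (and all 8 values in {1, 2, 3, 4, 5, 6, 8, 9} must be used), so Alice = 5.
The 7 still-open variables draw from only 7 values {1, 2, 3, 4, 6, 8, 9}, so each is used; only Ivy can be 9, hence Ivy = 9.
The 2 variables Priya and Dave are confined to {4, 6}, which locks those values in; drop them from Hank.
The 2 variables Nate and Carol are confined to {2, 8}, which locks those values in; drop them from Hank, Mona.
Determined: Ivy=9, Alice=5. The other people each still have more than one consistent value. That makes 2.

2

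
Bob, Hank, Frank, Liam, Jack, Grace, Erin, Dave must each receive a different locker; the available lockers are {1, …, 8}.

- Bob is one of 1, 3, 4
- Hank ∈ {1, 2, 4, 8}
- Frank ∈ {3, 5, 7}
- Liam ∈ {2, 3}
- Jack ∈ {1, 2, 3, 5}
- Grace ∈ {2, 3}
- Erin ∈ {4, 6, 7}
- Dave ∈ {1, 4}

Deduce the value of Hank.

8

Among the 8 variables, 6 fits only Erin (and all 8 values in {1, 2, 3, 4, 5, 6, 7, 8} must be used), so Erin = 6.
The 7 still-open variables draw from only 7 values {1, 2, 3, 4, 5, 7, 8}, so each is used; only Frank can be 7, hence Frank = 7.
The 6 still-open variables together cover exactly {1, 2, 3, 4, 5, 8} — 6 values for 6 variables — and 5 appears only in Jack's list, so Jack = 5.
The 5 still-open variables draw from only 5 values {1, 2, 3, 4, 8}, so each is used; only Hank can be 8, hence Hank = 8.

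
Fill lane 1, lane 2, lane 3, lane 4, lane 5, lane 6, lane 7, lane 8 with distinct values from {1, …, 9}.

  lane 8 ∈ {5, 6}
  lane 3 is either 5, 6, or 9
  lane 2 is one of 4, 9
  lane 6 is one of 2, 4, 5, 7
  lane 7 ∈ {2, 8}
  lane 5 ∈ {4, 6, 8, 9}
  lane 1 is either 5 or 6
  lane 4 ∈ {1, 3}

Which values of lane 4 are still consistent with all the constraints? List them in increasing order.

lane 1 and lane 8 between them cover only {5, 6} — a naked pair. Remove those values from lane 3, lane 5, lane 6.
lane 3 has just one choice, so lane 3 = 9. Remove 9 from lane 2, lane 5.
lane 2 must be 4 (only option left). So lane 5, lane 6 can't be 4.
That leaves lane 5 = 8. So lane 7 can't be 8.
That leaves lane 7 = 2. Remove 2 from lane 6.
lane 6 must be 7 (only option left).
No further eliminations apply; lane 4 can still be any of 1, 3.

1, 3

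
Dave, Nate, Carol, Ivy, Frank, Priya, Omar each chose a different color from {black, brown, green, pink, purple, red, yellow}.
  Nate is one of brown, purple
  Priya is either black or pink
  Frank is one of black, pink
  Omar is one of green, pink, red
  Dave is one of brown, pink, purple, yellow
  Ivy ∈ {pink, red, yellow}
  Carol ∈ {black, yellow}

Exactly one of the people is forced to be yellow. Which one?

Among the 7 variables, green fits only Omar (and all 7 values in {black, brown, green, pink, purple, red, yellow} must be used), so Omar = green.
The 6 still-open variables draw from only 6 values {black, brown, pink, purple, red, yellow}, so each is used; only Ivy can be red, hence Ivy = red.
The 2 variables Frank and Priya are confined to {black, pink}, which locks those values in; drop them from Dave, Carol.
So yellow goes to Carol.

Carol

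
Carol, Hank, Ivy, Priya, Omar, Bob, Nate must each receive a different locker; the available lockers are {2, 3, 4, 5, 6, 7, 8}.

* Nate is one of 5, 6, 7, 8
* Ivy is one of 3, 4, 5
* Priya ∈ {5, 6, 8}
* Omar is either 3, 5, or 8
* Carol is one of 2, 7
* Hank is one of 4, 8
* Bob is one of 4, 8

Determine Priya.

The 7 variables together cover exactly {2, 3, 4, 5, 6, 7, 8} — 7 values for 7 variables — and 2 appears only in Carol's list, so Carol = 2.
The 6 still-open variables draw from only 6 values {3, 4, 5, 6, 7, 8}, so each is used; only Nate can be 7, hence Nate = 7.
The 5 still-open variables together cover exactly {3, 4, 5, 6, 8} — 5 values for 5 variables — and 6 appears only in Priya's list, so Priya = 6.

6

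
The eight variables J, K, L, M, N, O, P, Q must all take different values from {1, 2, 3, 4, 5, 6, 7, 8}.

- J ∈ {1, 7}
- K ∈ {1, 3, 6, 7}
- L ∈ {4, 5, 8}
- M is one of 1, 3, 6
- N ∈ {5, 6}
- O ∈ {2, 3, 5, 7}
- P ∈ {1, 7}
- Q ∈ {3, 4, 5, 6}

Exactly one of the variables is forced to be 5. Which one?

The 8 variables together cover exactly {1, 2, 3, 4, 5, 6, 7, 8} — 8 values for 8 variables — and 2 appears only in O's list, so O = 2.
The 7 still-open variables together cover exactly {1, 3, 4, 5, 6, 7, 8} — 7 values for 7 variables — and 8 appears only in L's list, so L = 8.
Among the 6 still-open variables, 4 fits only Q (and all 6 values in {1, 3, 4, 5, 6, 7} must be used), so Q = 4.
The 5 still-open variables draw from only 5 values {1, 3, 5, 6, 7}, so each is used; only N can be 5, hence N = 5.

N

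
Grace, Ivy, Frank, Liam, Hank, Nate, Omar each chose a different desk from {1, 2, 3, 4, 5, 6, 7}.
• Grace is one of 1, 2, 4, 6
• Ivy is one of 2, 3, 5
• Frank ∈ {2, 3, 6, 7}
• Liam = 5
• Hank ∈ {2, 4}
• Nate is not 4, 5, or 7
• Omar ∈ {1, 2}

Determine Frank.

7

Liam must be 5 (only option left). Eliminate 5 elsewhere: Ivy.
The 6 still-open variables together cover exactly {1, 2, 3, 4, 6, 7} — 6 values for 6 variables — and 7 appears only in Frank's list, so Frank = 7.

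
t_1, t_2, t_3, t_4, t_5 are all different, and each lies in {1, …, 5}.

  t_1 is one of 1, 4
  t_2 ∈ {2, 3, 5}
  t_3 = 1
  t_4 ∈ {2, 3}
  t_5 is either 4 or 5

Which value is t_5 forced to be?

t_3 must be 1 (only option left). Eliminate 1 elsewhere: t_1.
t_1 must be 4 (only option left). Strike 4 from t_5.
So t_5 = 5.

5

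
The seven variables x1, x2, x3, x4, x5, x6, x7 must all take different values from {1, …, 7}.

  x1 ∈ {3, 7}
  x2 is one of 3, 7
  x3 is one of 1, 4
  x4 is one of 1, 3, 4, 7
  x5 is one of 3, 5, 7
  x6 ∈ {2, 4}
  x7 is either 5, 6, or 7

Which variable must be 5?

The 7 variables draw from only 7 values {1, 2, 3, 4, 5, 6, 7}, so each is used; only x6 can be 2, hence x6 = 2.
The 6 still-open variables draw from only 6 values {1, 3, 4, 5, 6, 7}, so each is used; only x7 can be 6, hence x7 = 6.
Among the 5 still-open variables, 5 fits only x5 (and all 5 values in {1, 3, 4, 5, 7} must be used), so x5 = 5.

x5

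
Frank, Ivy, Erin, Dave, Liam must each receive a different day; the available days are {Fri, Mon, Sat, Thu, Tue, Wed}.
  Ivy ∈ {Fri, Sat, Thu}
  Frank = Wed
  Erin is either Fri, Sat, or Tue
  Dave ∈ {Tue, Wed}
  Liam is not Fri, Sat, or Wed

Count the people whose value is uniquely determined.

2

Frank's domain is down to {Wed}, so Frank = Wed. Strike Wed from Dave.
Dave's domain is down to {Tue}, so Dave = Tue. Eliminate Tue elsewhere: Erin, Liam.
Determined: Frank=Wed, Dave=Tue. The other people each still have more than one consistent value. That makes 2.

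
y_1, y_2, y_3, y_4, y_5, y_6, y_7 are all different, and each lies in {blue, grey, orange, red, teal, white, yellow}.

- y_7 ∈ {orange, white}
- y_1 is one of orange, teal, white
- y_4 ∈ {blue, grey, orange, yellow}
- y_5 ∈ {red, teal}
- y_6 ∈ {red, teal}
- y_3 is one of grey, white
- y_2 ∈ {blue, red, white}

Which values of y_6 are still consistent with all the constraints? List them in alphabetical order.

red, teal

The 7 variables together cover exactly {blue, grey, orange, red, teal, white, yellow} — 7 values for 7 variables — and yellow appears only in y_4's list, so y_4 = yellow.
Among the 6 still-open variables, blue fits only y_2 (and all 6 values in {blue, grey, orange, red, teal, white} must be used), so y_2 = blue.
The 5 still-open variables together cover exactly {grey, orange, red, teal, white} — 5 values for 5 variables — and grey appears only in y_3's list, so y_3 = grey.
y_5 and y_6 between them cover only {red, teal} — a naked pair. Remove those values from y_1.
No further eliminations apply; y_6 can still be any of red, teal.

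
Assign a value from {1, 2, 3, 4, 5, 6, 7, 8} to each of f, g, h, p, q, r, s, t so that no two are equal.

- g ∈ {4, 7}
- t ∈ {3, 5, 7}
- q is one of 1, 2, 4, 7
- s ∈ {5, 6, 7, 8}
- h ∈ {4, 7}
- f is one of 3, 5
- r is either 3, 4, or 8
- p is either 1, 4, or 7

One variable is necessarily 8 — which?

The 8 variables together cover exactly {1, 2, 3, 4, 5, 6, 7, 8} — 8 values for 8 variables — and 2 appears only in q's list, so q = 2.
The 7 still-open variables together cover exactly {1, 3, 4, 5, 6, 7, 8} — 7 values for 7 variables — and 1 appears only in p's list, so p = 1.
Among the 6 still-open variables, 6 fits only s (and all 6 values in {3, 4, 5, 6, 7, 8} must be used), so s = 6.
The 5 still-open variables together cover exactly {3, 4, 5, 7, 8} — 5 values for 5 variables — and 8 appears only in r's list, so r = 8.

r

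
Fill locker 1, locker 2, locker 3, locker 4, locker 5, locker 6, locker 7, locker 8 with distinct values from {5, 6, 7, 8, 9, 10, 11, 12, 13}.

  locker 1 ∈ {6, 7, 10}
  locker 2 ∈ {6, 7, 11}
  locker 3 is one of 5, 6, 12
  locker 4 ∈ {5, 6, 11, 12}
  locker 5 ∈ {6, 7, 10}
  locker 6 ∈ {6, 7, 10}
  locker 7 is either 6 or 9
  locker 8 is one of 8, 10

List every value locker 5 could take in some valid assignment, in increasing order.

Among the 8 variables, 8 fits only locker 8 (and all 8 values in {5, 6, 7, 8, 9, 10, 11, 12} must be used), so locker 8 = 8.
The 7 still-open variables together cover exactly {5, 6, 7, 9, 10, 11, 12} — 7 values for 7 variables — and 9 appears only in locker 7's list, so locker 7 = 9.
The 3 variables locker 1, locker 5, locker 6 are confined to {6, 7, 10}, which locks those values in; drop them from locker 2, locker 3, locker 4.
locker 2's domain is down to {11}, so locker 2 = 11. Remove 11 from locker 4.
No further eliminations apply; locker 5 can still be any of 6, 7, 10.

6, 7, 10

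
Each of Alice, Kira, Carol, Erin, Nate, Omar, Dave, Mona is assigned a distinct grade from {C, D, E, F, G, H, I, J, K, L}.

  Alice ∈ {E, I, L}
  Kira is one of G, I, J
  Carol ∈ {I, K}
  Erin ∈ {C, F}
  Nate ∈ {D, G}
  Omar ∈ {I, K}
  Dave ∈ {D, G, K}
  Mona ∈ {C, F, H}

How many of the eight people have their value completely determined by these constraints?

1

Carol and Omar share exactly the 2 values {I, K}; by pigeonhole those values go to them, so strike I, K from Alice, Kira, Dave.
The 2 variables Nate and Dave are confined to {D, G}, which locks those values in; drop them from Kira.
Kira must be J (only option left).
Determined: Kira=J. The other people each still have more than one consistent value. That makes 1.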